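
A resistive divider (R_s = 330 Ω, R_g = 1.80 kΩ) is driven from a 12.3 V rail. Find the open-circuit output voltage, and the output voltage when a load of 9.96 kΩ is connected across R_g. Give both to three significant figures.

Unloaded: 10.4 V; loaded: 10.1 V

Open-circuit: V = 12.3 × 1800/(330 + 1800) = 10.4 V.
With the load, R_g becomes R_g‖R_L = 1524 Ω, so V = 12.3 × 1524/1854 = 10.1 V.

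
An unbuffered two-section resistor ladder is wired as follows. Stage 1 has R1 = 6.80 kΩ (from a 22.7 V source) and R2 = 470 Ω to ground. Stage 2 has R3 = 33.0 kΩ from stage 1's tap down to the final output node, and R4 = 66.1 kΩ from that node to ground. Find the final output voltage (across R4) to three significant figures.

Stage 2 presents R3+R4 = 99100 Ω as a load on stage 1's tap.
Stage 1's lower leg becomes R2‖(R3+R4) = 467.8 Ω, so V_mid = 22.7 × 467.8/7268 = 1.461 V.
Stage 2 is itself unloaded: V_out = V_mid × R4/(R3+R4) = 1.461 × 66100/99100 = 0.975 V.

V_out ≈ 0.975 V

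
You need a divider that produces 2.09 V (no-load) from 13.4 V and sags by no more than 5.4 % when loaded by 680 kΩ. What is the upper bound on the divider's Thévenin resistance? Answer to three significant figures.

Loading drop = R_th/(R_th + R_L) ≤ 0.0540, so R_th ≤ R_L · ε/(1−ε) = 680 kΩ × 0.0540/0.9460 = 38.8 kΩ.
(Any R1, R2 with R2/(R1+R2) = 0.156 and R1‖R2 ≤ 38.8 kΩ will meet the spec.)

R_th ≤ 38.8 kΩ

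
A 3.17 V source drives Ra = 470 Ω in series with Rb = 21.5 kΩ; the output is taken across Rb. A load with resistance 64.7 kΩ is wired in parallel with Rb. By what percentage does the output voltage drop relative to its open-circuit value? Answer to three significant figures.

The divider's output (Thévenin) resistance is Ra‖Rb = 459.9 Ω.
Fractional drop under load = R_th/(R_th + R_L) = 459.9 / (459.9 + 64700) = 0.007059.
So the output falls by 0.706 %.

0.706 %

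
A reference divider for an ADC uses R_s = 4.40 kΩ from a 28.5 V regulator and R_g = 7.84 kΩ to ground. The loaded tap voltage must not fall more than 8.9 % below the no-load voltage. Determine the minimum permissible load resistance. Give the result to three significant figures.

Output resistance R_th = R_s‖R_g = (4.40 × 7.84)/12.24 = 2.818 kΩ.
The fractional drop is R_th/(R_th + R_L); requiring this ≤ 0.0890 gives R_L ≥ R_th(1/0.0890 − 1) = 2.818 × 10.24 = 28.8 kΩ.

R_L(min) ≈ 28.8 kΩ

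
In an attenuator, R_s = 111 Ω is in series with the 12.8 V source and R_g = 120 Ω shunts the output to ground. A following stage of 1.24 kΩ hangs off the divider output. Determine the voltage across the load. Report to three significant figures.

V_out ≈ 6.35 V

The load sits in parallel with R_g: R_g‖R_L = (120 × 1240) / (120 + 1240) = 109.4 Ω.
V_out = 12.8 × 109.4 / (111 + 109.4) = 12.8 × 109.4/220.4 = 6.35 V.
(Unloaded it would have been 6.65 V.)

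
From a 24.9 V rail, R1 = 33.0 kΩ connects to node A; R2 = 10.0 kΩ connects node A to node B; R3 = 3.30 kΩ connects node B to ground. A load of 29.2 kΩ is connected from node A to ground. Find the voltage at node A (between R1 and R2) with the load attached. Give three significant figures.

V ≈ 5.40 V

Below node A the series string R2+R3 = 13.30 kΩ sits in parallel with the 29.2 kΩ load: 9.138 kΩ.
V_A = 24.9 × 9.138/(33.0 + 9.138) = 5.40 V.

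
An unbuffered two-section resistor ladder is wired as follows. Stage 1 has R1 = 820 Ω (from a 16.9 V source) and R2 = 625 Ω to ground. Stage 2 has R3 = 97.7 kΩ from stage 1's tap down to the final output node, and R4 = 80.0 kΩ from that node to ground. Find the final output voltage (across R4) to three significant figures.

V_out ≈ 3.28 V

Stage 2 presents R3+R4 = 177700 Ω as a load on stage 1's tap.
Stage 1's lower leg becomes R2‖(R3+R4) = 622.8 Ω, so V_mid = 16.9 × 622.8/1443 = 7.295 V.
Stage 2 is itself unloaded: V_out = V_mid × R4/(R3+R4) = 7.295 × 80000/177700 = 3.28 V.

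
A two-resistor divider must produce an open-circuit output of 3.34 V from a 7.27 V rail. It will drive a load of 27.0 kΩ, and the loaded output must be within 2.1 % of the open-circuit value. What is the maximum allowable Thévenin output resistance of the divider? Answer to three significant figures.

Loading drop = R_th/(R_th + R_L) ≤ 0.0210, so R_th ≤ R_L · ε/(1−ε) = 27.0 kΩ × 0.0210/0.9790 = 579 Ω.
(Any R1, R2 with R2/(R1+R2) = 0.459 and R1‖R2 ≤ 579 Ω will meet the spec.)

R_th ≤ 579 Ω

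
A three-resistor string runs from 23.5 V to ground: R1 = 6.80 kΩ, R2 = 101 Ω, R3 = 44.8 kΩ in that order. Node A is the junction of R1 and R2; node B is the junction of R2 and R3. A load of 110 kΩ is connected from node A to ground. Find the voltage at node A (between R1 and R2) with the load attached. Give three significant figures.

Below node A the series string R2+R3 = 44900 Ω sits in parallel with the 110000 Ω load: 31890 Ω.
V_A = 23.5 × 31890/(6800 + 31890) = 19.4 V.

V ≈ 19.4 V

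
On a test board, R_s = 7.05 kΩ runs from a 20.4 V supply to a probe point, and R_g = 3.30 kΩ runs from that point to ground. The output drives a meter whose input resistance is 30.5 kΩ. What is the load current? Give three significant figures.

I_L ≈ 0.199 mA

R_g‖R_L = 2.978 kΩ; V_out = 20.4 × 2.978/10.03 = 6.058 V.
I_L = V_out / R_L = 6.058 / 30.5 kΩ = 0.199 mA.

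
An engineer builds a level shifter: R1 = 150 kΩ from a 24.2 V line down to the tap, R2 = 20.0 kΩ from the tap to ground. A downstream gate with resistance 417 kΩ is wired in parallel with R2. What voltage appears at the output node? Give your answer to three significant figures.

V_out ≈ 2.73 V

The load sits in parallel with R2: R2‖R_L = (20.0 × 417) / (20.0 + 417) = 19.08 kΩ.
V_out = 24.2 × 19.08 / (150 + 19.08) = 24.2 × 19.08/169.1 = 2.73 V.
(Unloaded it would have been 2.85 V.)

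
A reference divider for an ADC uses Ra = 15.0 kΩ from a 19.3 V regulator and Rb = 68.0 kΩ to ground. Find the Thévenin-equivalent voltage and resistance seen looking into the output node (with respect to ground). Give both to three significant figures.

V_th is the open-circuit tap voltage: 19.3 × 68.0/(15.0 + 68.0) = 15.8 V.
With the supply zeroed, Ra and Rb appear in parallel from the tap: R_th = Ra‖Rb = (15.0 × 68.0)/83.00 = 12.3 kΩ.

V_th = 15.8 V, R_th = 12.3 kΩ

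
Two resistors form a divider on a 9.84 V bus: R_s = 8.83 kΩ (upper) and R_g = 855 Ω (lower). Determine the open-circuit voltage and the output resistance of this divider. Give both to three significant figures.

V_th = 0.869 V, R_th = 780 Ω

V_th is the open-circuit tap voltage: 9.84 × 855/(8830 + 855) = 0.869 V.
With the supply zeroed, R_s and R_g appear in parallel from the tap: R_th = R_s‖R_g = (8830 × 855)/9685 = 780 Ω.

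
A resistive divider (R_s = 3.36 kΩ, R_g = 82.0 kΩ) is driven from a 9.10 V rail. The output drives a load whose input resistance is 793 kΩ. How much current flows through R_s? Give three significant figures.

I ≈ 0.117 mA

R_g‖R_L = 74.32 kΩ, so the source sees R_s + R_g‖R_L = 77.68 kΩ.
I = 9.10 V / 77.68 kΩ = 0.117 mA.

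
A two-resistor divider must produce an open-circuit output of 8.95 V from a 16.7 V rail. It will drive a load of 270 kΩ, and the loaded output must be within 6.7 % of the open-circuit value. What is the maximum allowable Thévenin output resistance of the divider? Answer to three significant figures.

Loading drop = R_th/(R_th + R_L) ≤ 0.0670, so R_th ≤ R_L · ε/(1−ε) = 270 kΩ × 0.0670/0.9330 = 19.4 kΩ.

R_th ≤ 19.4 kΩ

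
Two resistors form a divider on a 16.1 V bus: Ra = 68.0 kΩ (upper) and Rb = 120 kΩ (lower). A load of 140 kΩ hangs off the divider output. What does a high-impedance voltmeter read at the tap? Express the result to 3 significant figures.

The load sits in parallel with Rb: Rb‖R_L = (120 × 140) / (120 + 140) = 64.62 kΩ.
V_out = 16.1 × 64.62 / (68.0 + 64.62) = 16.1 × 64.62/132.6 = 7.84 V.

V_out ≈ 7.84 V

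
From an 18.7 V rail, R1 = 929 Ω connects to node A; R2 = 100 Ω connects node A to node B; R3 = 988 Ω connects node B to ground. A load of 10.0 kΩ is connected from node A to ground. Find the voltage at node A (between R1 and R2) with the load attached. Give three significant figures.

V ≈ 9.61 V

Below node A the series string R2+R3 = 1088 Ω sits in parallel with the 10000 Ω load: 981.2 Ω.
V_A = 18.7 × 981.2/(929 + 981.2) = 9.61 V.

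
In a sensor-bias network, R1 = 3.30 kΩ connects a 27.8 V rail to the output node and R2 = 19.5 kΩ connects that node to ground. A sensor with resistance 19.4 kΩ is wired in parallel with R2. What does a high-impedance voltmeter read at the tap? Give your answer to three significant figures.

The load sits in parallel with R2: R2‖R_L = (19.5 × 19.4) / (19.5 + 19.4) = 9.725 kΩ.
V_out = 27.8 × 9.725 / (3.30 + 9.725) = 27.8 × 9.725/13.02 = 20.8 V.

V_out ≈ 20.8 V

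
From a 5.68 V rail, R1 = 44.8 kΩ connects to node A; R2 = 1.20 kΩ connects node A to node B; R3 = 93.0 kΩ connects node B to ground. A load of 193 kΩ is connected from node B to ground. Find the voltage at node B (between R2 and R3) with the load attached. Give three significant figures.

V ≈ 3.28 V

At node B, R3 is in parallel with the load: R3‖R_L = 62.76 kΩ.
Below node A the resistance is R2 + (R3‖R_L) = 63.96 kΩ, so V_A = 5.68 × 63.96/108.8 = 3.340 V.
Then V_B = V_A × (R3‖R_L)/(R2 + R3‖R_L) = 3.340 × 62.76/63.96 = 3.28 V.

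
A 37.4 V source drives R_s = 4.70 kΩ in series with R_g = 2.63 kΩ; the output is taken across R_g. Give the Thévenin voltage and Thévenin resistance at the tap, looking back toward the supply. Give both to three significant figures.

V_th = 13.4 V, R_th = 1.69 kΩ

V_th is the open-circuit tap voltage: 37.4 × 2.63/(4.70 + 2.63) = 13.4 V.
With the supply zeroed, R_s and R_g appear in parallel from the tap: R_th = R_s‖R_g = (4.70 × 2.63)/7.330 = 1.69 kΩ.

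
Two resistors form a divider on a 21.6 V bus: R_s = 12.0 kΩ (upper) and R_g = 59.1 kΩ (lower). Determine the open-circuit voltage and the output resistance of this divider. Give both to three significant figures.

V_th is the open-circuit tap voltage: 21.6 × 59.1/(12.0 + 59.1) = 18.0 V.
With the supply zeroed, R_s and R_g appear in parallel from the tap: R_th = R_s‖R_g = (12.0 × 59.1)/71.10 = 9.97 kΩ.

V_th = 18.0 V, R_th = 9.97 kΩ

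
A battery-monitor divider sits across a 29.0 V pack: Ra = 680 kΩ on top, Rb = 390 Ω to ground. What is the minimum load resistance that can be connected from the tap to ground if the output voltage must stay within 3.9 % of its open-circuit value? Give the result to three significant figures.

R_L(min) ≈ 9.60 kΩ

Output resistance R_th = Ra‖Rb = (680000 × 390)/680400 = 389.8 Ω.
The fractional drop is R_th/(R_th + R_L); requiring this ≤ 0.0390 gives R_L ≥ R_th(1/0.0390 − 1) = 389.8 × 24.64 = 9.60 kΩ.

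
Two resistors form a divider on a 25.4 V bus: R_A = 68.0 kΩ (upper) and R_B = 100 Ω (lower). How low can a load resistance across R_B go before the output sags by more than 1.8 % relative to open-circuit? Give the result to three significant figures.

Output resistance R_th = R_A‖R_B = (68000 × 100)/68100 = 99.85 Ω.
The fractional drop is R_th/(R_th + R_L); requiring this ≤ 0.0180 gives R_L ≥ R_th(1/0.0180 − 1) = 99.85 × 54.56 = 5.45 kΩ.

R_L(min) ≈ 5.45 kΩ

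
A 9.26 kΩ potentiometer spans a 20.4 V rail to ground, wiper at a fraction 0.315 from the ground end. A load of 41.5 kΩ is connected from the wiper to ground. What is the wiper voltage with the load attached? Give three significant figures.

The wiper splits the pot into (1−α)R = 6.343 kΩ above and αR = 2.917 kΩ below.
Lower section ‖ load = 2.725 kΩ.
V_wiper = 20.4 × 2.725/(6.343 + 2.725) = 6.13 V.

V ≈ 6.13 V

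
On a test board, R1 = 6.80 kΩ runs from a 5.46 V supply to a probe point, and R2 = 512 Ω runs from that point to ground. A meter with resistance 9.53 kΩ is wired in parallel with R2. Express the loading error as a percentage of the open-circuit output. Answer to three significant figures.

4.76 %

The divider's output (Thévenin) resistance is R1‖R2 = 476.1 Ω.
Fractional drop under load = R_th/(R_th + R_L) = 476.1 / (476.1 + 9530) = 0.04759.
So the output falls by 4.76 %.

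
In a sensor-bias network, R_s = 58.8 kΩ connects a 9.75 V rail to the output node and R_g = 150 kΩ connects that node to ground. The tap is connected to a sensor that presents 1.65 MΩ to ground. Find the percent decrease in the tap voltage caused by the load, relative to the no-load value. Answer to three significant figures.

2.50 %

The divider's output (Thévenin) resistance is R_s‖R_g = 42.24 kΩ.
Fractional drop under load = R_th/(R_th + R_L) = 42.24 / (42.24 + 1650) = 0.02496.
So the output falls by 2.50 %.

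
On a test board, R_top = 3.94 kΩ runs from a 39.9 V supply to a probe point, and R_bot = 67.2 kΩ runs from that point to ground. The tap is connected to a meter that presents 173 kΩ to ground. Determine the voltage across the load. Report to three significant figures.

V_out ≈ 36.9 V

The load sits in parallel with R_bot: R_bot‖R_L = (67.2 × 173) / (67.2 + 173) = 48.40 kΩ.
V_out = 39.9 × 48.40 / (3.94 + 48.40) = 39.9 × 48.40/52.34 = 36.9 V.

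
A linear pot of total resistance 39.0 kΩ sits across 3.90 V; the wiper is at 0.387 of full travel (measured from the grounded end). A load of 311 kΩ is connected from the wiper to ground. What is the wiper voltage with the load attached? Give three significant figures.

The wiper splits the pot into (1−α)R = 23.91 kΩ above and αR = 15.09 kΩ below.
Lower section ‖ load = 14.39 kΩ.
V_wiper = 3.90 × 14.39/(23.91 + 14.39) = 1.47 V.

V ≈ 1.47 V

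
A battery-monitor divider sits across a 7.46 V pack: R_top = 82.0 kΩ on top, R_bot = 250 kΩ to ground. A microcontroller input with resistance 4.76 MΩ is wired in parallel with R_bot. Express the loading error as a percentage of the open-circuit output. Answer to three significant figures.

The divider's output (Thévenin) resistance is R_top‖R_bot = 61.75 kΩ.
Fractional drop under load = R_th/(R_th + R_L) = 61.75 / (61.75 + 4760) = 0.01281.
So the output falls by 1.28 %.

1.28 %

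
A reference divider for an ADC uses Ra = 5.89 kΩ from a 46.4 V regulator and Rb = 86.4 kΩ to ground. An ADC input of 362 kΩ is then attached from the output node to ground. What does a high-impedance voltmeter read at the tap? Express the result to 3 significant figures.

The load sits in parallel with Rb: Rb‖R_L = (86.4 × 362) / (86.4 + 362) = 69.75 kΩ.
V_out = 46.4 × 69.75 / (5.89 + 69.75) = 46.4 × 69.75/75.64 = 42.8 V.

V_out ≈ 42.8 V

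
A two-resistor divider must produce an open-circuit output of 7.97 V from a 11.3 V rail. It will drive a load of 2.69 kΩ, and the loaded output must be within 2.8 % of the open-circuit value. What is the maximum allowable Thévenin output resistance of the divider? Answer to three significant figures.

Loading drop = R_th/(R_th + R_L) ≤ 0.0280, so R_th ≤ R_L · ε/(1−ε) = 2.69 kΩ × 0.0280/0.9720 = 77.5 Ω.

R_th ≤ 77.5 Ω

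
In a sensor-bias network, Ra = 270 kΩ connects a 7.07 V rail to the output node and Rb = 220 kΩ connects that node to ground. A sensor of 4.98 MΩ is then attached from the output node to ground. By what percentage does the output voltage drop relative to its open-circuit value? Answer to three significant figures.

2.38 %

The divider's output (Thévenin) resistance is Ra‖Rb = 121.2 kΩ.
Fractional drop under load = R_th/(R_th + R_L) = 121.2 / (121.2 + 4980) = 0.02376.
So the output falls by 2.38 %.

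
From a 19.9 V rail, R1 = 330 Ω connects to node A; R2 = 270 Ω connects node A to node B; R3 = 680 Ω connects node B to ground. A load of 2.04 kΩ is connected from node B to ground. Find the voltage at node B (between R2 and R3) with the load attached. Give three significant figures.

At node B, R3 is in parallel with the load: R3‖R_L = 510.0 Ω.
Below node A the resistance is R2 + (R3‖R_L) = 780.0 Ω, so V_A = 19.9 × 780.0/1110 = 13.98 V.
Then V_B = V_A × (R3‖R_L)/(R2 + R3‖R_L) = 13.98 × 510.0/780.0 = 9.14 V.

V ≈ 9.14 V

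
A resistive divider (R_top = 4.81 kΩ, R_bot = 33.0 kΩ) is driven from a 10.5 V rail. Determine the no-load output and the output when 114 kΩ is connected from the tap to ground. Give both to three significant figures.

Unloaded: 9.16 V; loaded: 8.84 V

Open-circuit: V = 10.5 × 33.0/(4.81 + 33.0) = 9.16 V.
With the load, R_bot becomes R_bot‖R_L = 25.59 kΩ, so V = 10.5 × 25.59/30.40 = 8.84 V.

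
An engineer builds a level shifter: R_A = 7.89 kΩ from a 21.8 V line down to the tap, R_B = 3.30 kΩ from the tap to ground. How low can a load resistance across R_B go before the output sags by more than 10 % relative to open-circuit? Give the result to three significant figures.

Output resistance R_th = R_A‖R_B = (7.89 × 3.30)/11.19 = 2.327 kΩ.
The fractional drop is R_th/(R_th + R_L); requiring this ≤ 0.100 gives R_L ≥ R_th(1/0.100 − 1) = 2.327 × 9.000 = 20.9 kΩ.

R_L(min) ≈ 20.9 kΩ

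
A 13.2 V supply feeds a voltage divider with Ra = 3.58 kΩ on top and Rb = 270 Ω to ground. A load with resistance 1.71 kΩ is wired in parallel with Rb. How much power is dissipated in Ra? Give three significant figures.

Total resistance from the source is Ra + (Rb‖R_L) = 3813 Ω, so I = 13.2/3813 Ω = 3.462 mA.
P = I²·Ra = (3.462 mA)² × 3.58 kΩ = 42.9 mW.

P ≈ 42.9 mW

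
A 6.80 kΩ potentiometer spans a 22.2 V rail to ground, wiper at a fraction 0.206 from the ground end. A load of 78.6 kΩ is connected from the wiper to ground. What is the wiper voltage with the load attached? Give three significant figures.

The wiper splits the pot into (1−α)R = 5.399 kΩ above and αR = 1.401 kΩ below.
Lower section ‖ load = 1.376 kΩ.
V_wiper = 22.2 × 1.376/(5.399 + 1.376) = 4.51 V.

V ≈ 4.51 V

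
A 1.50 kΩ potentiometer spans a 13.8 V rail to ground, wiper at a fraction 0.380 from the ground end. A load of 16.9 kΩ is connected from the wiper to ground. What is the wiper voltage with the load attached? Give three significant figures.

V ≈ 5.14 V

The wiper splits the pot into (1−α)R = 930.0 Ω above and αR = 570.0 Ω below.
Lower section ‖ load = 551.4 Ω.
V_wiper = 13.8 × 551.4/(930.0 + 551.4) = 5.14 V.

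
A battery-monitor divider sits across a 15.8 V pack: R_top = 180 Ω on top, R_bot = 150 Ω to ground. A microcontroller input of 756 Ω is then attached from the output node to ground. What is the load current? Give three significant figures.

I_L ≈ 8.57 mA

R_bot‖R_L = 125.2 Ω; V_out = 15.8 × 125.2/305.2 = 6.480 V.
I_L = V_out / R_L = 6.480 / 756 Ω = 8.57 mA.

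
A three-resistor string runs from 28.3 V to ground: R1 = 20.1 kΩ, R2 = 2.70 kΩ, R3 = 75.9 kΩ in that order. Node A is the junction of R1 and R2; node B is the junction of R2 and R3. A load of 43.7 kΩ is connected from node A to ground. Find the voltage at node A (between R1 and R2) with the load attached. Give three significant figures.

Below node A the series string R2+R3 = 78.60 kΩ sits in parallel with the 43.7 kΩ load: 28.09 kΩ.
V_A = 28.3 × 28.09/(20.1 + 28.09) = 16.5 V.

V ≈ 16.5 V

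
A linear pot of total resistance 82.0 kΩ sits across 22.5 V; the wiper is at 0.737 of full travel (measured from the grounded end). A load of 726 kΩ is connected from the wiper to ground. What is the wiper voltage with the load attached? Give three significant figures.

V ≈ 16.2 V

The wiper splits the pot into (1−α)R = 21.57 kΩ above and αR = 60.43 kΩ below.
Lower section ‖ load = 55.79 kΩ.
V_wiper = 22.5 × 55.79/(21.57 + 55.79) = 16.2 V.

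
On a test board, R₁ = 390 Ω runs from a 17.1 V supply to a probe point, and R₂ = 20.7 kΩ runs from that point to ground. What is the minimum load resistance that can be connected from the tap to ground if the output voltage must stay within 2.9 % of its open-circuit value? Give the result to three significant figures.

Output resistance R_th = R₁‖R₂ = (390 × 20700)/21090 = 382.8 Ω.
The fractional drop is R_th/(R_th + R_L); requiring this ≤ 0.0290 gives R_L ≥ R_th(1/0.0290 − 1) = 382.8 × 33.48 = 12.8 kΩ.

R_L(min) ≈ 12.8 kΩ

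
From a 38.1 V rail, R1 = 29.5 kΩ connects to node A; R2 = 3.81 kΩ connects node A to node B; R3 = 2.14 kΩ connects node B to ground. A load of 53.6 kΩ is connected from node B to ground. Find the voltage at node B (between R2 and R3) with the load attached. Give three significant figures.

At node B, R3 is in parallel with the load: R3‖R_L = 2.058 kΩ.
Below node A the resistance is R2 + (R3‖R_L) = 5.868 kΩ, so V_A = 38.1 × 5.868/35.37 = 6.321 V.
Then V_B = V_A × (R3‖R_L)/(R2 + R3‖R_L) = 6.321 × 2.058/5.868 = 2.22 V.

V ≈ 2.22 V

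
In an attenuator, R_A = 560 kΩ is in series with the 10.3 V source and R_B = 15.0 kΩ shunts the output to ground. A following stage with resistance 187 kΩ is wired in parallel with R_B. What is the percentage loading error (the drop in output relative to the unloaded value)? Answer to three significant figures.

7.25 %

The divider's output (Thévenin) resistance is R_A‖R_B = 14.61 kΩ.
Fractional drop under load = R_th/(R_th + R_L) = 14.61 / (14.61 + 187) = 0.07246.
So the output falls by 7.25 %.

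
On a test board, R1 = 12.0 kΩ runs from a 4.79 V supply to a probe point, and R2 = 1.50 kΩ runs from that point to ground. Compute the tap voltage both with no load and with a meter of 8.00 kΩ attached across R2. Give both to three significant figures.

Open-circuit: V = 4.79 × 1.50/(12.0 + 1.50) = 0.532 V.
With the load, R2 becomes R2‖R_L = 1.263 kΩ, so V = 4.79 × 1.263/13.26 = 0.456 V.

Unloaded: 0.532 V; loaded: 0.456 V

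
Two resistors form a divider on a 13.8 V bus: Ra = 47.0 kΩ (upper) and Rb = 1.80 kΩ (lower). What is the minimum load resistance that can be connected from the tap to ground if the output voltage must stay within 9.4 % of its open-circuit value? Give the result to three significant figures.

Output resistance R_th = Ra‖Rb = (47.0 × 1.80)/48.80 = 1.734 kΩ.
The fractional drop is R_th/(R_th + R_L); requiring this ≤ 0.0940 gives R_L ≥ R_th(1/0.0940 − 1) = 1.734 × 9.638 = 16.7 kΩ.

R_L(min) ≈ 16.7 kΩ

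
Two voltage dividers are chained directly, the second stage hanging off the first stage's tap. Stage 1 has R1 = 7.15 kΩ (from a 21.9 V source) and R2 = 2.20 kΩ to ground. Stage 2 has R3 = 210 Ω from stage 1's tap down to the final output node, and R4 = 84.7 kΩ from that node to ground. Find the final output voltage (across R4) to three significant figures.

Stage 2 presents R3+R4 = 84910 Ω as a load on stage 1's tap.
Stage 1's lower leg becomes R2‖(R3+R4) = 2144 Ω, so V_mid = 21.9 × 2144/9294 = 5.053 V.
Stage 2 is itself unloaded: V_out = V_mid × R4/(R3+R4) = 5.053 × 84700/84910 = 5.04 V.

V_out ≈ 5.04 V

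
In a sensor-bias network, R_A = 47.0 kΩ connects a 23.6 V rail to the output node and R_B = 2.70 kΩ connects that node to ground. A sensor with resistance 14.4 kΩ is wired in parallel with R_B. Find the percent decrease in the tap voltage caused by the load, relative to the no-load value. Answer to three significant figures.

15.1 %

Unloaded V = 23.6 × 2.70/49.70 = 1.282 V.
Loaded: R_B‖R_L = 2.274 kΩ, giving V = 23.6 × 2.274/49.27 = 1.089 V.
Drop = (1.282 − 1.089) / 1.282 = 15.1 %.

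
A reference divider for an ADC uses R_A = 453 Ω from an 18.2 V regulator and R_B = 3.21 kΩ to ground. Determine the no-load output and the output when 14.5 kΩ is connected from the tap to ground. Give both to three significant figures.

Open-circuit: V = 18.2 × 3210/(453 + 3210) = 15.9 V.
With the load, R_B becomes R_B‖R_L = 2628 Ω, so V = 18.2 × 2628/3081 = 15.5 V.

Unloaded: 15.9 V; loaded: 15.5 V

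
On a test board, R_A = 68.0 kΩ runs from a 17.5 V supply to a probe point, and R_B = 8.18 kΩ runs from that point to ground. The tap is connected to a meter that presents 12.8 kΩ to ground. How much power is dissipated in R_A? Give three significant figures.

P ≈ 3.91 mW

Total resistance from the source is R_A + (R_B‖R_L) = 72.99 kΩ, so I = 17.5/72.99 kΩ = 0.2398 mA.
P = I²·R_A = (0.2398 mA)² × 68.0 kΩ = 3.91 mW.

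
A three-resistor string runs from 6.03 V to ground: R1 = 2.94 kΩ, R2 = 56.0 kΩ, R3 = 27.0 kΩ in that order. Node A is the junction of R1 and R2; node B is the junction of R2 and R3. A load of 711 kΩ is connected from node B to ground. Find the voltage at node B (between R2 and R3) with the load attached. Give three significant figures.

V ≈ 1.85 V

At node B, R3 is in parallel with the load: R3‖R_L = 26.01 kΩ.
Below node A the resistance is R2 + (R3‖R_L) = 82.01 kΩ, so V_A = 6.03 × 82.01/84.95 = 5.821 V.
Then V_B = V_A × (R3‖R_L)/(R2 + R3‖R_L) = 5.821 × 26.01/82.01 = 1.85 V.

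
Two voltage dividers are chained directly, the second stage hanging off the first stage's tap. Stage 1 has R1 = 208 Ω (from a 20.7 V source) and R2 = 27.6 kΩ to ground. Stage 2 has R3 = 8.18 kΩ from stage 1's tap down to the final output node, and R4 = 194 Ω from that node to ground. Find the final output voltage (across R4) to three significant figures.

Stage 2 presents R3+R4 = 8374 Ω as a load on stage 1's tap.
Stage 1's lower leg becomes R2‖(R3+R4) = 6425 Ω, so V_mid = 20.7 × 6425/6633 = 20.05 V.
Stage 2 is itself unloaded: V_out = V_mid × R4/(R3+R4) = 20.05 × 194/8374 = 0.465 V.

V_out ≈ 0.465 V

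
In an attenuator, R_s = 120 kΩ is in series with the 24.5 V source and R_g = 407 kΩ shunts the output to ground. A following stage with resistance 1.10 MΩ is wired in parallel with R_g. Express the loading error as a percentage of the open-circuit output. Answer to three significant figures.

The divider's output (Thévenin) resistance is R_s‖R_g = 92.68 kΩ.
Fractional drop under load = R_th/(R_th + R_L) = 92.68 / (92.68 + 1100) = 0.07770.
So the output falls by 7.77 %.

7.77 %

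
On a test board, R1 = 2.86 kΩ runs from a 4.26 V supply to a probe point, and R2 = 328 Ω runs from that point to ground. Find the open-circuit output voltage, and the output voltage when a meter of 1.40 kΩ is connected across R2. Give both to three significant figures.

Unloaded: 0.438 V; loaded: 0.362 V

Open-circuit: V = 4.26 × 328/(2860 + 328) = 0.438 V.
With the load, R2 becomes R2‖R_L = 265.7 Ω, so V = 4.26 × 265.7/3126 = 0.362 V.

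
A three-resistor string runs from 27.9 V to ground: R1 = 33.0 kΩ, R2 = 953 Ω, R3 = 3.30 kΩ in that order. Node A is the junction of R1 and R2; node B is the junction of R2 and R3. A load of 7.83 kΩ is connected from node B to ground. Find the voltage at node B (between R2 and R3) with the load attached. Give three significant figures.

At node B, R3 is in parallel with the load: R3‖R_L = 2322 Ω.
Below node A the resistance is R2 + (R3‖R_L) = 3275 Ω, so V_A = 27.9 × 3275/36270 = 2.519 V.
Then V_B = V_A × (R3‖R_L)/(R2 + R3‖R_L) = 2.519 × 2322/3275 = 1.79 V.

V ≈ 1.79 V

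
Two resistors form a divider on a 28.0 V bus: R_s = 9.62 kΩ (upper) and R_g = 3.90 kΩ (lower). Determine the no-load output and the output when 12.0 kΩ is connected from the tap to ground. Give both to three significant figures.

Open-circuit: V = 28.0 × 3.90/(9.62 + 3.90) = 8.08 V.
With the load, R_g becomes R_g‖R_L = 2.943 kΩ, so V = 28.0 × 2.943/12.56 = 6.56 V.

Unloaded: 8.08 V; loaded: 6.56 V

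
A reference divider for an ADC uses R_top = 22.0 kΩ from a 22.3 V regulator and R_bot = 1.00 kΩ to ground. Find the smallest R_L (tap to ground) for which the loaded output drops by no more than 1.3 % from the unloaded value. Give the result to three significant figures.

Output resistance R_th = R_top‖R_bot = (22000 × 1000)/23000 = 956.5 Ω.
The fractional drop is R_th/(R_th + R_L); requiring this ≤ 0.0130 gives R_L ≥ R_th(1/0.0130 − 1) = 956.5 × 75.92 = 72.6 kΩ.

R_L(min) ≈ 72.6 kΩ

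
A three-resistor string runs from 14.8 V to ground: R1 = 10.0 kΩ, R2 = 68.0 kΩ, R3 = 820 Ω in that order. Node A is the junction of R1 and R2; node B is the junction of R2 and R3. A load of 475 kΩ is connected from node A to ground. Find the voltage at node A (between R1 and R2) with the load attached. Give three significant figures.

V ≈ 12.7 V

Below node A the series string R2+R3 = 68820 Ω sits in parallel with the 475000 Ω load: 60110 Ω.
V_A = 14.8 × 60110/(10000 + 60110) = 12.7 V.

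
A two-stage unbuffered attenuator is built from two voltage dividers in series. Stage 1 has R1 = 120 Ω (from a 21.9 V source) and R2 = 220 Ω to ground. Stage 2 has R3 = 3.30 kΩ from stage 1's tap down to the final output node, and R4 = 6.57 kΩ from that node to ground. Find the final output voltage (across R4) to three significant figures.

Stage 2 presents R3+R4 = 9870 Ω as a load on stage 1's tap.
Stage 1's lower leg becomes R2‖(R3+R4) = 215.2 Ω, so V_mid = 21.9 × 215.2/335.2 = 14.06 V.
Stage 2 is itself unloaded: V_out = V_mid × R4/(R3+R4) = 14.06 × 6570/9870 = 9.36 V.

V_out ≈ 9.36 V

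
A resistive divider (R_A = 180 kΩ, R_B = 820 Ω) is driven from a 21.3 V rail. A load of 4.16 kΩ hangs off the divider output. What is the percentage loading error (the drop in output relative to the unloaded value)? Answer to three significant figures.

The divider's output (Thévenin) resistance is R_A‖R_B = 816.3 Ω.
Fractional drop under load = R_th/(R_th + R_L) = 816.3 / (816.3 + 4160) = 0.1640.
So the output falls by 16.4 %.

16.4 %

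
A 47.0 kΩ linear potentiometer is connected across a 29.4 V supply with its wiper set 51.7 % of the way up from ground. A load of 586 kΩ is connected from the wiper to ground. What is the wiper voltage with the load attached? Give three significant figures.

The wiper splits the pot into (1−α)R = 22.70 kΩ above and αR = 24.30 kΩ below.
Lower section ‖ load = 23.33 kΩ.
V_wiper = 29.4 × 23.33/(22.70 + 23.33) = 14.9 V.

V ≈ 14.9 V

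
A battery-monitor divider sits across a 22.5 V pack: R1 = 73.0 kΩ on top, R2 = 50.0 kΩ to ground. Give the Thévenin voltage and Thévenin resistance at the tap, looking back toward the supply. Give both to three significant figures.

V_th = 9.15 V, R_th = 29.7 kΩ

V_th is the open-circuit tap voltage: 22.5 × 50.0/(73.0 + 50.0) = 9.15 V.
With the supply zeroed, R1 and R2 appear in parallel from the tap: R_th = R1‖R2 = (73.0 × 50.0)/123.0 = 29.7 kΩ.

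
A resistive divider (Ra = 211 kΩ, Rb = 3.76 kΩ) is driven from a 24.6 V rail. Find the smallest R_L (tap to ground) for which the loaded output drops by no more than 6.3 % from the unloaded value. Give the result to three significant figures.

R_L(min) ≈ 54.9 kΩ

Output resistance R_th = Ra‖Rb = (211 × 3.76)/214.8 = 3.694 kΩ.
The fractional drop is R_th/(R_th + R_L); requiring this ≤ 0.0630 gives R_L ≥ R_th(1/0.0630 − 1) = 3.694 × 14.87 = 54.9 kΩ.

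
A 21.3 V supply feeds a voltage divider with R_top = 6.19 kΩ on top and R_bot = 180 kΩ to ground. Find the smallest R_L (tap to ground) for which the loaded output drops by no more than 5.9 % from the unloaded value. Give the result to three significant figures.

R_L(min) ≈ 95.4 kΩ

Output resistance R_th = R_top‖R_bot = (6.19 × 180)/186.2 = 5.984 kΩ.
The fractional drop is R_th/(R_th + R_L); requiring this ≤ 0.0590 gives R_L ≥ R_th(1/0.0590 − 1) = 5.984 × 15.95 = 95.4 kΩ.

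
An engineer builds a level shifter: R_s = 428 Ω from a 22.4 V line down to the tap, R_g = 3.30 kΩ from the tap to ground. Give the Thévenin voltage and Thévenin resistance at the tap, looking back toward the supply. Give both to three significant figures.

V_th is the open-circuit tap voltage: 22.4 × 3300/(428 + 3300) = 19.8 V.
With the supply zeroed, R_s and R_g appear in parallel from the tap: R_th = R_s‖R_g = (428 × 3300)/3728 = 379 Ω.

V_th = 19.8 V, R_th = 379 Ω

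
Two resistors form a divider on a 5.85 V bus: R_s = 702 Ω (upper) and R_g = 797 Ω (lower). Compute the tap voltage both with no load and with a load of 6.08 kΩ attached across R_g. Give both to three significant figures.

Unloaded: 3.11 V; loaded: 2.93 V

Open-circuit: V = 5.85 × 797/(702 + 797) = 3.11 V.
With the load, R_g becomes R_g‖R_L = 704.6 Ω, so V = 5.85 × 704.6/1407 = 2.93 V.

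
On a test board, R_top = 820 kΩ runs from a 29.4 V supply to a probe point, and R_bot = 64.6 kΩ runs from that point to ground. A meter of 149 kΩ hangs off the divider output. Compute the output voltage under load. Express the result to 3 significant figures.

The load sits in parallel with R_bot: R_bot‖R_L = (64.6 × 149) / (64.6 + 149) = 45.06 kΩ.
V_out = 29.4 × 45.06 / (820 + 45.06) = 29.4 × 45.06/865.1 = 1.53 V.

V_out ≈ 1.53 V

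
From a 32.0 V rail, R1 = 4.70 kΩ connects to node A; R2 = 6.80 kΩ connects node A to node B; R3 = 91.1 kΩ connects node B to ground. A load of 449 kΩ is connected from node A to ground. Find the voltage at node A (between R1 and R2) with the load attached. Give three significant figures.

V ≈ 30.2 V

Below node A the series string R2+R3 = 97.90 kΩ sits in parallel with the 449 kΩ load: 80.38 kΩ.
V_A = 32.0 × 80.38/(4.70 + 80.38) = 30.2 V.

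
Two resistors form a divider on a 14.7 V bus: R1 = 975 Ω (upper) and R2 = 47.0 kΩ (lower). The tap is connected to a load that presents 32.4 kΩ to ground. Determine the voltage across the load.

V_out ≈ 14.0 V

The load sits in parallel with R2: R2‖R_L = (47000 × 32400) / (47000 + 32400) = 19180 Ω.
V_out = 14.7 × 19180 / (975 + 19180) = 14.7 × 19180/20150 = 14.0 V.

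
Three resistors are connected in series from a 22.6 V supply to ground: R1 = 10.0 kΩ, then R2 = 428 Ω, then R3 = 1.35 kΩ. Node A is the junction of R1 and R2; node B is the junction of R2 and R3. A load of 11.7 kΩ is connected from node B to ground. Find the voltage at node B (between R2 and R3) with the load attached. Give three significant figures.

V ≈ 2.35 V

At node B, R3 is in parallel with the load: R3‖R_L = 1210 Ω.
Below node A the resistance is R2 + (R3‖R_L) = 1638 Ω, so V_A = 22.6 × 1638/11640 = 3.181 V.
Then V_B = V_A × (R3‖R_L)/(R2 + R3‖R_L) = 3.181 × 1210/1638 = 2.35 V.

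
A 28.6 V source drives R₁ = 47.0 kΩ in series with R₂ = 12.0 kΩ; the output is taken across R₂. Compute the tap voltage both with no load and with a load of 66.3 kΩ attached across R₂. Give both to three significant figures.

Unloaded: 5.82 V; loaded: 5.08 V

Open-circuit: V = 28.6 × 12.0/(47.0 + 12.0) = 5.82 V.
With the load, R₂ becomes R₂‖R_L = 10.16 kΩ, so V = 28.6 × 10.16/57.16 = 5.08 V.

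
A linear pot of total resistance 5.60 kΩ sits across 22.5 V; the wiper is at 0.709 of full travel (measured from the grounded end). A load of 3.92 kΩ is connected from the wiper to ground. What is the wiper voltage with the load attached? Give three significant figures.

V ≈ 12.3 V

The wiper splits the pot into (1−α)R = 1.630 kΩ above and αR = 3.970 kΩ below.
Lower section ‖ load = 1.973 kΩ.
V_wiper = 22.5 × 1.973/(1.630 + 1.973) = 12.3 V.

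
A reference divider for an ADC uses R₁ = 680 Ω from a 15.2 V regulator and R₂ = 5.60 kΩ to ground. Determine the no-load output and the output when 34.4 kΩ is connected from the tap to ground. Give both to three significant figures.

Unloaded: 13.6 V; loaded: 13.3 V

Open-circuit: V = 15.2 × 5600/(680 + 5600) = 13.6 V.
With the load, R₂ becomes R₂‖R_L = 4816 Ω, so V = 15.2 × 4816/5496 = 13.3 V.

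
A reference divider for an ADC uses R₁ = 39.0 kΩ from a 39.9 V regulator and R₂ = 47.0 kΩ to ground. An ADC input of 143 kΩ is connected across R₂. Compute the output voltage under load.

The load sits in parallel with R₂: R₂‖R_L = (47.0 × 143) / (47.0 + 143) = 35.37 kΩ.
V_out = 39.9 × 35.37 / (39.0 + 35.37) = 39.9 × 35.37/74.37 = 19.0 V.

V_out ≈ 19.0 V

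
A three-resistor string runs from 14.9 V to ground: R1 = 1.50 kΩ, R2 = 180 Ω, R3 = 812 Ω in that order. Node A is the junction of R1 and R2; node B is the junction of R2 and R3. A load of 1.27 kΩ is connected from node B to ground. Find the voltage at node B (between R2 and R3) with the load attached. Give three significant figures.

V ≈ 3.39 V

At node B, R3 is in parallel with the load: R3‖R_L = 495.3 Ω.
Below node A the resistance is R2 + (R3‖R_L) = 675.3 Ω, so V_A = 14.9 × 675.3/2175 = 4.626 V.
Then V_B = V_A × (R3‖R_L)/(R2 + R3‖R_L) = 4.626 × 495.3/675.3 = 3.39 V.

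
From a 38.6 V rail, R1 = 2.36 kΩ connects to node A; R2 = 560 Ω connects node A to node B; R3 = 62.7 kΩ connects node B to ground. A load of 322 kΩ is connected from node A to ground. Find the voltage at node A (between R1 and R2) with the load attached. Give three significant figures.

Below node A the series string R2+R3 = 63260 Ω sits in parallel with the 322000 Ω load: 52870 Ω.
V_A = 38.6 × 52870/(2360 + 52870) = 37.0 V.

V ≈ 37.0 V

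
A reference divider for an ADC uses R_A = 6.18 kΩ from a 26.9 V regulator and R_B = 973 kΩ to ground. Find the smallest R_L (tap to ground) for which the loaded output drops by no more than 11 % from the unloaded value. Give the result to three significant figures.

R_L(min) ≈ 49.7 kΩ

Output resistance R_th = R_A‖R_B = (6.18 × 973)/979.2 = 6.141 kΩ.
The fractional drop is R_th/(R_th + R_L); requiring this ≤ 0.110 gives R_L ≥ R_th(1/0.110 − 1) = 6.141 × 8.091 = 49.7 kΩ.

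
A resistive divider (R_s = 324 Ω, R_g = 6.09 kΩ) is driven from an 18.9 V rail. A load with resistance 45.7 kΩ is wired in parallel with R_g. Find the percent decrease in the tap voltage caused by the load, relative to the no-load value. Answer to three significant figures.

0.669 %

The divider's output (Thévenin) resistance is R_s‖R_g = 307.6 Ω.
Fractional drop under load = R_th/(R_th + R_L) = 307.6 / (307.6 + 45700) = 0.006687.
So the output falls by 0.669 %.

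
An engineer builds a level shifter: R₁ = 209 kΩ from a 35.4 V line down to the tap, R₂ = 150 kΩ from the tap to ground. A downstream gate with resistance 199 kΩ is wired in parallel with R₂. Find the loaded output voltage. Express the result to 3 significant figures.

V_out ≈ 10.3 V

The load sits in parallel with R₂: R₂‖R_L = (150 × 199) / (150 + 199) = 85.53 kΩ.
V_out = 35.4 × 85.53 / (209 + 85.53) = 35.4 × 85.53/294.5 = 10.3 V.
(Unloaded it would have been 14.8 V.)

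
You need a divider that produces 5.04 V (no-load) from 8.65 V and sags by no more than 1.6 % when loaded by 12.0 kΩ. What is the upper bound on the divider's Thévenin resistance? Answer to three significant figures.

Loading drop = R_th/(R_th + R_L) ≤ 0.0160, so R_th ≤ R_L · ε/(1−ε) = 12.0 kΩ × 0.0160/0.9840 = 195 Ω.

R_th ≤ 195 Ω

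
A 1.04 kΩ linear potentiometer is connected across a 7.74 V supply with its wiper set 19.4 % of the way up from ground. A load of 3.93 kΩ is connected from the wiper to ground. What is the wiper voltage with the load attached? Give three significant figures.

V ≈ 1.44 V

The wiper splits the pot into (1−α)R = 838.2 Ω above and αR = 201.8 Ω below.
Lower section ‖ load = 191.9 Ω.
V_wiper = 7.74 × 191.9/(838.2 + 191.9) = 1.44 V.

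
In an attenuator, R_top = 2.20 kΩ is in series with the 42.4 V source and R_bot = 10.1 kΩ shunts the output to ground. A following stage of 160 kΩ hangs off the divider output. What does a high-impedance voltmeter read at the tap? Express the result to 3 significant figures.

The load sits in parallel with R_bot: R_bot‖R_L = (10.1 × 160) / (10.1 + 160) = 9.500 kΩ.
V_out = 42.4 × 9.500 / (2.20 + 9.500) = 42.4 × 9.500/11.70 = 34.4 V.

V_out ≈ 34.4 V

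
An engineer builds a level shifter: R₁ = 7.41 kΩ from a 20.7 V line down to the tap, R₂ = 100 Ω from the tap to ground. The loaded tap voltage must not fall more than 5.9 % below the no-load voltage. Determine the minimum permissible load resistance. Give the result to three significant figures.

R_L(min) ≈ 1.57 kΩ

Output resistance R_th = R₁‖R₂ = (7410 × 100)/7510 = 98.67 Ω.
The fractional drop is R_th/(R_th + R_L); requiring this ≤ 0.0590 gives R_L ≥ R_th(1/0.0590 − 1) = 98.67 × 15.95 = 1.57 kΩ.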